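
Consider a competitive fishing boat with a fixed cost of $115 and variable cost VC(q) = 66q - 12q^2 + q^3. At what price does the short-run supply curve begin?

The shutdown price is the minimum of AVC. VC = 66q - 12q^2 + q^3, so AVC = 66 - 12q + q^2.
dAVC/dq = -12 + 2q = 0 gives q = 6. min AVC = 66 - 12·6 + 6^2 = 30.
The firm shuts down for any P below $30.

$30 per unit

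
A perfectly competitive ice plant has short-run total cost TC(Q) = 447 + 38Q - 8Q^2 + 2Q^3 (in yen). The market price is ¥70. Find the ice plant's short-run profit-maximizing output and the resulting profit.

AVC = 38 - 8Q + 2Q^2; min AVC = ¥30 at Q = 2. Since P = ¥70 ≥ min AVC, the firm produces.
MC = 38 - 16Q + 6Q^2. Setting P = MC and taking the root on the rising branch gives Q* = 4.
TR = 70·4 = 280. TC = 447 + 152 = 599. Profit = 280 − 599 = -¥319.
That loss of ¥319 beats the ¥447 the firm would lose by shutting down; producing recovers ¥128 of fixed cost.

Profit = -¥319 at Q = 4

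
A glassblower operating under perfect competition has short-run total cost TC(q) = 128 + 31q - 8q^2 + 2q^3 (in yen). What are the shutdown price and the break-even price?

Shutdown price = ¥23; break-even price = ¥63

Shutdown price = min AVC. AVC = 31 - 8q + 2q^2, with vertex at q = 2 and minimum ¥23.
ATC = 128/q + 31 - 8q + 2q^2. Setting dATC/dq = −128/q^2 − 8 + 4q = 0 gives q = 4 (since 4·4^3 − 8·4^2 = 128).
min ATC = 128/4 + 31 − 8·4 + 2·4^2 = ¥63. That is the break-even price.
Between these two prices the firm operates at a loss; above ¥63 it earns a profit.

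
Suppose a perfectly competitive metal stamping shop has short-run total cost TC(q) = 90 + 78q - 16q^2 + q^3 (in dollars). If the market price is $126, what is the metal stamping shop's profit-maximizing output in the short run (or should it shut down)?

Produce at q = 12

Strip out fixed cost: VC = 78q - 16q^2 + q^3. Then AVC = 78 - 16q + q^2 and MC = 78 - 32q + 3q^2.
The AVC parabola has its vertex at q = 16/2 = 8, where AVC = 78 - 16·8 + 8^2 = $14.
P = $126 exceeds min AVC = $14, so the firm stays open.
P = MC gives -48 - 32q + 3q^2 = 0, with roots -4/3 and 12. Take the larger (rising MC): q* = 12.
Check: AVC at q = 12 is $30 ≤ P, so revenue covers variable cost.
Profit = P·q − TC = 126·12 − 450 = $1062.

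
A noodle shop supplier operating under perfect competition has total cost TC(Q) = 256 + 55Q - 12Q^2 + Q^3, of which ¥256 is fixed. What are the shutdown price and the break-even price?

Shutdown price = min AVC. AVC = 55 - 12Q + Q^2, with vertex at Q = 6 and minimum ¥19.
ATC = 256/Q + 55 - 12Q + Q^2. Setting dATC/dQ = −256/Q^2 − 12 + 2Q = 0 gives Q = 8 (since 2·8^3 − 12·8^2 = 256).
min ATC = 256/8 + 55 − 12·8 + 8^2 = ¥55. That is the break-even price.
For ¥19 ≤ P < ¥55 the firm produces at a loss; below ¥19 it shuts down.

Shutdown price = ¥19; break-even price = ¥55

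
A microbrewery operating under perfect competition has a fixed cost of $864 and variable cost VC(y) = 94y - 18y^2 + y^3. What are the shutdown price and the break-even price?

AVC = 94 - 18y + y^2; minimized at y = 9, giving min AVC = $13. That is the shutdown price.
ATC = 864/y + 94 - 18y + y^2. Setting dATC/dy = −864/y^2 − 18 + 2y = 0 gives y = 12 (since 2·12^3 − 18·12^2 = 864).
min ATC = 864/12 + 94 − 18·12 + 12^2 = $94. That is the break-even price.
Between these two prices the firm operates at a loss; above $94 it earns a profit.

Shutdown price = $13; break-even price = $94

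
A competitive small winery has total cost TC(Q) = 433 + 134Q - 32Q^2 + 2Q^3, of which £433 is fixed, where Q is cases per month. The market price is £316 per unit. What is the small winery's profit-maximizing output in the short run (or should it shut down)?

Strip out fixed cost: VC = 134Q - 32Q^2 + 2Q^3. Then AVC = 134 - 32Q + 2Q^2 and MC = 134 - 64Q + 6Q^2.
AVC hits its minimum where MC = AVC, at Q = 8, giving min AVC = 134 - 32·8 + 2·8^2 = £6.
Because £316 ≥ £6, revenue can cover variable cost; the firm operates.
Set P = MC: 316 = 134 - 64Q + 6Q^2 → -182 - 64Q + 6Q^2 = 0. The roots are Q = -7/3 and Q = 13; the profit-maximizing output is on the rising part of MC, so Q* = 13.
Check: AVC at Q = 13 is £56 ≤ P, so revenue covers variable cost.
Profit = P·Q − TC = 316·13 − 1161 = £2947.

Produce at Q = 13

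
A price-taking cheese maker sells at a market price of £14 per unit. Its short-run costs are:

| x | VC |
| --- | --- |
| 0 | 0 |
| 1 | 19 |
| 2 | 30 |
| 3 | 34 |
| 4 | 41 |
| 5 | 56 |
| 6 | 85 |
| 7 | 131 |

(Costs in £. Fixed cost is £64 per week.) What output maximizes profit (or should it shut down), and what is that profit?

Profit at each row (π = 14x − TC): x=0: -64; x=1: -69; x=2: -66; x=3: -56; x=4: -49; x=5: -50; x=6: -65; x=7: -97.
Profit is maximized at x = 4. AVC there is 41/4 = £10.25 ≤ P, so producing beats shutting down (which would give -£64).

x = 4; profit = -£49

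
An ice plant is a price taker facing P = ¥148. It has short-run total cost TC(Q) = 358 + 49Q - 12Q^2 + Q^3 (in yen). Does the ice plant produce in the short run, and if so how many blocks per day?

Produce at Q = 11

From TC, MC = TC'(Q) = 49 - 24Q + 3Q^2 and AVC = VC/Q = 49 - 12Q + Q^2.
AVC hits its minimum where MC = AVC, at Q = 6, giving min AVC = 49 - 12·6 + 6^2 = ¥13.
Because ¥148 ≥ ¥13, revenue can cover variable cost; the firm operates.
Set P = MC: 148 = 49 - 24Q + 3Q^2 → -99 - 24Q + 3Q^2 = 0. The roots are Q = -3 and Q = 11; the profit-maximizing output is on the rising part of MC, so Q* = 11.
Check: AVC at Q = 11 is ¥38 ≤ P, so revenue covers variable cost.
Profit = P·Q − TC = 148·11 − 776 = ¥852.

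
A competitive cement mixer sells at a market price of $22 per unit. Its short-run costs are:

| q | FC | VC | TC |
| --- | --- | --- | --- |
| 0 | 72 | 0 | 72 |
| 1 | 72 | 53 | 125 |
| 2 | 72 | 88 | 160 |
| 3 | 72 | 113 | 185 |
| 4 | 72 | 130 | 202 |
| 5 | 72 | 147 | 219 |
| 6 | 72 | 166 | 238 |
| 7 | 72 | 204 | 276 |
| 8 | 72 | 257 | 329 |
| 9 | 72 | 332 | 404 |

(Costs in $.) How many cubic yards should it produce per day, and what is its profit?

q = 0 (shut down); profit = -$72

Profit at each row (π = 22q − TC): q=0: -72; q=1: -103; q=2: -116; q=3: -119; q=4: -114; q=5: -109; q=6: -106; q=7: -122; q=8: -153; q=9: -206.
Profit is highest at q = 0. Equivalently, the lowest AVC in the table is 166/6 ≈ $27.67 at q = 6, and P = $22 falls below it — price never covers variable cost, so the firm shuts down and loses only its fixed cost.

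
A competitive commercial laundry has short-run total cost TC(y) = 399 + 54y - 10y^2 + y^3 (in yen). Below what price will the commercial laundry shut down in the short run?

The firm shuts down when price falls below the minimum of average variable cost. AVC = VC/y = 54 - 10y + y^2.
At the minimum of AVC, MC = AVC. MC = 54 - 20y + 3y^2; setting MC = AVC gives 2y^2 - 10y = 0, so y = 5. min AVC = 29.
The firm shuts down for any P below ¥29.

¥29 per unit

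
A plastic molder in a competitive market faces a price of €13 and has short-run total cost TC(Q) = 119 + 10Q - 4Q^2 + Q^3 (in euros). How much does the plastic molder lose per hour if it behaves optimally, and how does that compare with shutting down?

Profit = -€101 at Q = 3

AVC = 10 - 4Q + Q^2 has its minimum €6 at Q = 2; price €13 clears that bar, so the firm operates.
MC = 10 - 8Q + 3Q^2. Setting P = MC and taking the root on the rising branch gives Q* = 3.
TR = 13·3 = 39. TC = 119 + 21 = 140. Profit = 39 − 140 = -€101.
That loss of €101 beats the €119 the firm would lose by shutting down; producing recovers €18 of fixed cost.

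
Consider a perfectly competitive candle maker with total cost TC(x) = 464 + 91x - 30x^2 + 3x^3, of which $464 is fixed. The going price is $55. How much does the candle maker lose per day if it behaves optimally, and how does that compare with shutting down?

Profit = -$248 at x = 6

AVC = 91 - 30x + 3x^2 has its minimum $16 at x = 5; price $55 clears that bar, so the firm operates.
MC = 91 - 60x + 9x^2. Setting P = MC and taking the root on the rising branch gives x* = 6.
TR = 55·6 = 330. TC = 464 + 114 = 578. Profit = 330 − 578 = -$248.
Shutting down would mean losing the fixed cost of $464, so operating at a loss of $248 is better by $216.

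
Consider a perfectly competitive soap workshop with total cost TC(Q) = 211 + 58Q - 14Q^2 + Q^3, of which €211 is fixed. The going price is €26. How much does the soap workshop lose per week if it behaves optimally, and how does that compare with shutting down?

Profit = -€83 at Q = 8

AVC = 58 - 14Q + Q^2 has its minimum €9 at Q = 7; price €26 clears that bar, so the firm operates.
MC = 58 - 28Q + 3Q^2. Setting P = MC and taking the root on the rising branch gives Q* = 8.
TR = 26·8 = 208. TC = 211 + 80 = 291. Profit = 208 − 291 = -€83.
That loss of €83 beats the €211 the firm would lose by shutting down; producing recovers €128 of fixed cost.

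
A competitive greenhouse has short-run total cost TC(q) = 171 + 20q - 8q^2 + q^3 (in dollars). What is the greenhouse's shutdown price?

The shutdown price is the minimum of AVC. VC = 20q - 8q^2 + q^3, so AVC = 20 - 8q + q^2.
At the minimum of AVC, MC = AVC. MC = 20 - 16q + 3q^2; setting MC = AVC gives 2q^2 - 8q = 0, so q = 4. min AVC = 4.
So the shutdown price is $4.

$4 per unit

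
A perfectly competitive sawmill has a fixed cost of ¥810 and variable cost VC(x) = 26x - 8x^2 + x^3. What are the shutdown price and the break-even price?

Shutdown price = min AVC. AVC = 26 - 8x + x^2, with vertex at x = 4 and minimum ¥10.
ATC = 810/x + 26 - 8x + x^2. Setting dATC/dx = −810/x^2 − 8 + 2x = 0 gives x = 9 (since 2·9^3 − 8·9^2 = 810).
min ATC = 810/9 + 26 − 8·9 + 9^2 = ¥125. That is the break-even price.
For ¥10 ≤ P < ¥125 the firm produces at a loss; below ¥10 it shuts down.

Shutdown price = ¥10; break-even price = ¥125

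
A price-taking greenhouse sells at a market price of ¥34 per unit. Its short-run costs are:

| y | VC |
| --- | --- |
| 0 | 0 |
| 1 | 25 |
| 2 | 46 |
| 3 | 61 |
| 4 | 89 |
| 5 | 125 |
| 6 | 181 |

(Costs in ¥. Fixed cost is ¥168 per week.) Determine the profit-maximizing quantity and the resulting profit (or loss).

y = 4; profit = -¥121

Profit at each row (π = 34y − TC): y=0: -168; y=1: -159; y=2: -146; y=3: -127; y=4: -121; y=5: -123; y=6: -145.
Profit is maximized at y = 4. AVC there is 89/4 = ¥22.25 ≤ P, so producing beats shutting down (which would give -¥168).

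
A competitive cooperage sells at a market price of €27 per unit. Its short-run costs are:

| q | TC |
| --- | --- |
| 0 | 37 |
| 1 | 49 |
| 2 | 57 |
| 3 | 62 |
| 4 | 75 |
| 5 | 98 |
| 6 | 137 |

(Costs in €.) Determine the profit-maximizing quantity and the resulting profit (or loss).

Tabulate TR − TC: q=0: -37; q=1: -22; q=2: -3; q=3: 19; q=4: 33; q=5: 37; q=6: 25.
Profit is maximized at q = 5. AVC there is 61/5 = €12.20 ≤ P, so producing beats shutting down (which would give -€37).

q = 5; profit = €37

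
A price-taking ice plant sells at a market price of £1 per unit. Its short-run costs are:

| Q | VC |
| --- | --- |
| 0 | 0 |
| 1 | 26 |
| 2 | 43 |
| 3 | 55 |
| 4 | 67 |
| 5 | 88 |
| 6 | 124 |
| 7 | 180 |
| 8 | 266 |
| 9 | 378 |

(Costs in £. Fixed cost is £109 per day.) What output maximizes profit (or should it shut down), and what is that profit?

Q = 0 (shut down); profit = -£109

Profit at each row (π = 1Q − TC): Q=0: -109; Q=1: -134; Q=2: -150; Q=3: -161; Q=4: -172; Q=5: -192; Q=6: -227; Q=7: -282; Q=8: -367; Q=9: -478.
Profit is highest at Q = 0. Equivalently, the lowest AVC in the table is 67/4 ≈ £16.75 at Q = 4, and P = £1 falls below it — price never covers variable cost, so the firm shuts down and loses only its fixed cost.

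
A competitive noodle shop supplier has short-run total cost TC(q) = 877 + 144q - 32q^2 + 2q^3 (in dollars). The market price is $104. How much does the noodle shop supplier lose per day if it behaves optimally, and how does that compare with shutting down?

Profit = -$77 at q = 10

AVC = 144 - 32q + 2q^2; min AVC = $16 at q = 8. Since P = $104 ≥ min AVC, the firm produces.
With MC = 144 - 64q + 6q^2, P = MC on the upward-sloping part at q* = 10.
TR = 104·10 = 1040. TC = 877 + 240 = 1117. Profit = 1040 − 1117 = -$77.
Shutting down would mean losing the fixed cost of $877, so operating at a loss of $77 is better by $800.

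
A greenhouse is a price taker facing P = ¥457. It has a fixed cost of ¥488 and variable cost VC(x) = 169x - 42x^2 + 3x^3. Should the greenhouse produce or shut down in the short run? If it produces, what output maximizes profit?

Variable cost is VC = 169x - 42x^2 + 3x^3, so AVC = VC/x = 169 - 42x + 3x^2 and MC = dTC/dx = 169 - 84x + 9x^2.
The AVC parabola has its vertex at x = 42/6 = 7, where AVC = 169 - 42·7 + 3·7^2 = ¥22.
Because ¥457 ≥ ¥22, revenue can cover variable cost; the firm operates.
P = MC gives -288 - 84x + 9x^2 = 0, with roots -8/3 and 12. Take the larger (rising MC): x* = 12.
Check: AVC at x = 12 is ¥97 ≤ P, so revenue covers variable cost.
Profit = P·x − TC = 457·12 − 1652 = ¥3832.

Produce at x = 12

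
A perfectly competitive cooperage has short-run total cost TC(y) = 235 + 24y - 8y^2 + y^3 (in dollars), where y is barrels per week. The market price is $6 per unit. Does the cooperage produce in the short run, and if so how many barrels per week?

From TC, MC = TC'(y) = 24 - 16y + 3y^2 and AVC = VC/y = 24 - 8y + y^2.
AVC is minimized where dAVC/dy = -8 + 2y = 0, at y = 4; min AVC = 24 - 8·4 + 4^2 = $8.
With P < min AVC ($6 < $8), every unit sold adds to the loss.
Best response: produce nothing and absorb the $235 fixed cost.

Shut down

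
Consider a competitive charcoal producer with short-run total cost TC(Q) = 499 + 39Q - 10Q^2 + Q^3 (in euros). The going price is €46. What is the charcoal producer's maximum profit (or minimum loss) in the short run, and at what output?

AVC = 39 - 10Q + Q^2 has its minimum €14 at Q = 5; price €46 clears that bar, so the firm operates.
MC = 39 - 20Q + 3Q^2. Setting P = MC and taking the root on the rising branch gives Q* = 7.
TR = 46·7 = 322. TC = 499 + 126 = 625. Profit = 322 − 625 = -€303.
That loss of €303 beats the €499 the firm would lose by shutting down; producing recovers €196 of fixed cost.

Profit = -€303 at Q = 7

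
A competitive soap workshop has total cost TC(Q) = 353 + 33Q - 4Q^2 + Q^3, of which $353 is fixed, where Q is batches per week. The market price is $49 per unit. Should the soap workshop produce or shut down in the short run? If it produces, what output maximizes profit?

Produce at Q = 4

From TC, MC = TC'(Q) = 33 - 8Q + 3Q^2 and AVC = VC/Q = 33 - 4Q + Q^2.
AVC is minimized where dAVC/dQ = -4 + 2Q = 0, at Q = 2; min AVC = 33 - 4·2 + 2^2 = $29.
P = $49 exceeds min AVC = $29, so the firm stays open.
Set P = MC: 49 = 33 - 8Q + 3Q^2 → -16 - 8Q + 3Q^2 = 0. The roots are Q = -4/3 and Q = 4; the profit-maximizing output is on the rising part of MC, so Q* = 4.
Check: AVC at Q = 4 is $33 ≤ P, so revenue covers variable cost.
Profit = P·Q − TC = 49·4 − 485 = -$289, a loss, but smaller than the $353 fixed cost the firm would lose by shutting down.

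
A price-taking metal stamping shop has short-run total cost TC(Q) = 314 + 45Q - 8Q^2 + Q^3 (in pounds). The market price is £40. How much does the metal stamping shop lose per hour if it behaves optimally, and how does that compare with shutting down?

AVC = 45 - 8Q + Q^2 has its minimum £29 at Q = 4; price £40 clears that bar, so the firm operates.
With MC = 45 - 16Q + 3Q^2, P = MC on the upward-sloping part at Q* = 5.
TR = 40·5 = 200. TC = 314 + 150 = 464. Profit = 200 − 464 = -£264.
That loss of £264 beats the £314 the firm would lose by shutting down; producing recovers £50 of fixed cost.

Profit = -£264 at Q = 5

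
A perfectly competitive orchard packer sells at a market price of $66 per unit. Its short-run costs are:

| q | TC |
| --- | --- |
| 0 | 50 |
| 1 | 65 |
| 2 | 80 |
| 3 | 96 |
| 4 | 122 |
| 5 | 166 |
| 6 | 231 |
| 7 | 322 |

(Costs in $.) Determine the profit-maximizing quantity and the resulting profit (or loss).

q = 6; profit = $165

Profit at each row (π = 66q − TC): q=0: -50; q=1: 1; q=2: 52; q=3: 102; q=4: 142; q=5: 164; q=6: 165; q=7: 140.
Profit is maximized at q = 6. AVC there is 181/6 = $30.17 ≤ P, so producing beats shutting down (which would give -$50).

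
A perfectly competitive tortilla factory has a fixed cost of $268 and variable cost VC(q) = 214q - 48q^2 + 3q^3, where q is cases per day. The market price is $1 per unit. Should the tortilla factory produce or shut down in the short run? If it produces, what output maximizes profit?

From TC, MC = TC'(q) = 214 - 96q + 9q^2 and AVC = VC/q = 214 - 48q + 3q^2.
The AVC parabola has its vertex at q = 48/6 = 8, where AVC = 214 - 48·8 + 3·8^2 = $22.
With P < min AVC ($1 < $22), every unit sold adds to the loss.
Shutting down limits the loss to fixed cost, $268.

Shut down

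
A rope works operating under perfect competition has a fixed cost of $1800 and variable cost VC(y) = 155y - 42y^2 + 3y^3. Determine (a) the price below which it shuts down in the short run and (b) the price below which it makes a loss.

Shutdown price = min AVC. AVC = 155 - 42y + 3y^2, with vertex at y = 7 and minimum $8.
ATC = 1800/y + 155 - 42y + 3y^2. Setting dATC/dy = −1800/y^2 − 42 + 6y = 0 gives y = 10 (since 6·10^3 − 42·10^2 = 1800).
min ATC = 1800/10 + 155 − 42·10 + 3·10^2 = $215. That is the break-even price.
Between these two prices the firm operates at a loss; above $215 it earns a profit.

Shutdown price = $8; break-even price = $215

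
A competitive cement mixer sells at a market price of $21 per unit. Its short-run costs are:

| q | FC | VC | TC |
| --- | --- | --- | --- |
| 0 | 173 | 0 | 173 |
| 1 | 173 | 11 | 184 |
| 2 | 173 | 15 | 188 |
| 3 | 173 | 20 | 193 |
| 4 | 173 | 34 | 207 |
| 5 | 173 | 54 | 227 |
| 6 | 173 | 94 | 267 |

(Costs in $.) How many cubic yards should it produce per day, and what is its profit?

Tabulate TR − TC: q=0: -173; q=1: -163; q=2: -146; q=3: -130; q=4: -123; q=5: -122; q=6: -141.
Profit is maximized at q = 5. AVC there is 54/5 = $10.80 ≤ P, so producing beats shutting down (which would give -$173).

q = 5; profit = -$122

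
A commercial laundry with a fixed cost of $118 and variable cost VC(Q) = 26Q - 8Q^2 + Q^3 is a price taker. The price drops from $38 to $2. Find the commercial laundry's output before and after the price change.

AVC = 26 - 8Q + Q^2, minimized at Q = 4 where min AVC = $10. MC = 26 - 16Q + 3Q^2.
With P = $38 above the shutdown price, P = MC gives Q = 6.
At P = $2 < min AVC = $10, price no longer covers variable cost at any output, so the firm shuts down: Q = 0.

Output falls from 6 to 0 (the firm shuts down)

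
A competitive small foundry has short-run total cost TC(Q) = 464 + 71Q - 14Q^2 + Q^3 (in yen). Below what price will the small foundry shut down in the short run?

¥22 per unit

The firm shuts down when price falls below the minimum of average variable cost. AVC = VC/Q = 71 - 14Q + Q^2.
dAVC/dQ = -14 + 2Q = 0 gives Q = 7. min AVC = 71 - 14·7 + 7^2 = 22.
The firm shuts down for any P below ¥22.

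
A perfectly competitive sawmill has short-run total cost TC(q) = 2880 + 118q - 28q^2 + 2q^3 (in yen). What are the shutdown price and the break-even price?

Shutdown price = ¥20; break-even price = ¥310

Shutdown price = min AVC. AVC = 118 - 28q + 2q^2, with vertex at q = 7 and minimum ¥20.
ATC = 2880/q + 118 - 28q + 2q^2. Setting dATC/dq = −2880/q^2 − 28 + 4q = 0 gives q = 12 (since 4·12^3 − 28·12^2 = 2880).
min ATC = 2880/12 + 118 − 28·12 + 2·12^2 = ¥310. That is the break-even price.
Between these two prices the firm operates at a loss; above ¥310 it earns a profit.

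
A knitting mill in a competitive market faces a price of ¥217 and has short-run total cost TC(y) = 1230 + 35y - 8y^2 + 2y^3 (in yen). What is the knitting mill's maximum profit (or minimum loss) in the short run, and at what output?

AVC = 35 - 8y + 2y^2; min AVC = ¥27 at y = 2. Since P = ¥217 ≥ min AVC, the firm produces.
MC = 35 - 16y + 6y^2. Setting P = MC and taking the root on the rising branch gives y* = 7.
TR = 217·7 = 1519. TC = 1230 + 539 = 1769. Profit = 1519 − 1769 = -¥250.
Shutting down would mean losing the fixed cost of ¥1230, so operating at a loss of ¥250 is better by ¥980.

Profit = -¥250 at y = 7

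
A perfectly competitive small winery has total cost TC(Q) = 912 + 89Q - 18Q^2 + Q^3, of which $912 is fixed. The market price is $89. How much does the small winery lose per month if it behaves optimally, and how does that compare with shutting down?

AVC = 89 - 18Q + Q^2; min AVC = $8 at Q = 9. Since P = $89 ≥ min AVC, the firm produces.
MC = 89 - 36Q + 3Q^2. Setting P = MC and taking the root on the rising branch gives Q* = 12.
TR = 89·12 = 1068. TC = 912 + 204 = 1116. Profit = 1068 − 1116 = -$48.
By producing, the firm covers all variable cost plus $864 of fixed cost; shutting down would lose the full $912.

Profit = -$48 at Q = 12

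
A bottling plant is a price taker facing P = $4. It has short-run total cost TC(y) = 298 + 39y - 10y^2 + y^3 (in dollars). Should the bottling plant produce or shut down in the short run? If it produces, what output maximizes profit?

Shut down

From TC, MC = TC'(y) = 39 - 20y + 3y^2 and AVC = VC/y = 39 - 10y + y^2.
AVC is minimized where dAVC/dy = -10 + 2y = 0, at y = 5; min AVC = 39 - 10·5 + 5^2 = $14.
With P < min AVC ($4 < $14), every unit sold adds to the loss.
Shutting down limits the loss to fixed cost, $298.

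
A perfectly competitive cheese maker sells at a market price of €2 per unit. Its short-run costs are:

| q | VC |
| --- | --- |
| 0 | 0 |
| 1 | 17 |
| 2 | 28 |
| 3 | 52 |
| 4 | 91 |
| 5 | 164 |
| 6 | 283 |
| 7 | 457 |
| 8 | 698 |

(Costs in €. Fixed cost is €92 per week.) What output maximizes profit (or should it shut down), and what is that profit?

Profit at each row (π = 2q − TC): q=0: -92; q=1: -107; q=2: -116; q=3: -138; q=4: -175; q=5: -246; q=6: -363; q=7: -535; q=8: -774.
Profit is highest at q = 0. Equivalently, the lowest AVC in the table is 28/2 ≈ €14 at q = 2, and P = €2 falls below it — price never covers variable cost, so the firm shuts down and loses only its fixed cost.

q = 0 (shut down); profit = -€92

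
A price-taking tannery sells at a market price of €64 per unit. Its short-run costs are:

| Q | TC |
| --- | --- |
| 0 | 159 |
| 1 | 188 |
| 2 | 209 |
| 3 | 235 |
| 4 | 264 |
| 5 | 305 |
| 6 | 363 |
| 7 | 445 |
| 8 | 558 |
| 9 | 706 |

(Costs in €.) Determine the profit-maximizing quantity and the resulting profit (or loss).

Q = 6; profit = €21

Profit at each row (π = 64Q − TC): Q=0: -159; Q=1: -124; Q=2: -81; Q=3: -43; Q=4: -8; Q=5: 15; Q=6: 21; Q=7: 3; Q=8: -46; Q=9: -130.
Profit is maximized at Q = 6. AVC there is 204/6 = €34 ≤ P, so producing beats shutting down (which would give -€159).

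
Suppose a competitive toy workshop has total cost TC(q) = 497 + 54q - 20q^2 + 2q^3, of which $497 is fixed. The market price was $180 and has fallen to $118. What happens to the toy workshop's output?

AVC = 54 - 20q + 2q^2, minimized at q = 5 where min AVC = $4. MC = 54 - 40q + 6q^2.
At P = $180 ≥ min AVC, set P = MC on the rising branch: q = 9.
At P = $118 ≥ min AVC, set P = MC: q = 8. The firm stays open but cuts output.

Output falls from 9 to 8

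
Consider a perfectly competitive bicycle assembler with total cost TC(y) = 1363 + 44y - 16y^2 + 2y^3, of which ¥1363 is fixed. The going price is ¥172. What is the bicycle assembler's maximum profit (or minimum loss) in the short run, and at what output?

Profit = -¥339 at y = 8

AVC = 44 - 16y + 2y^2 has its minimum ¥12 at y = 4; price ¥172 clears that bar, so the firm operates.
With MC = 44 - 32y + 6y^2, P = MC on the upward-sloping part at y* = 8.
TR = 172·8 = 1376. TC = 1363 + 352 = 1715. Profit = 1376 − 1715 = -¥339.
By producing, the firm covers all variable cost plus ¥1024 of fixed cost; shutting down would lose the full ¥1363.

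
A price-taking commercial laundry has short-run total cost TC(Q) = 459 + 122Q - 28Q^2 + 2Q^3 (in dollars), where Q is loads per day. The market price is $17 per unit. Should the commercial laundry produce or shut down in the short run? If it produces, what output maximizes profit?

From TC, MC = TC'(Q) = 122 - 56Q + 6Q^2 and AVC = VC/Q = 122 - 28Q + 2Q^2.
AVC hits its minimum where MC = AVC, at Q = 7, giving min AVC = 122 - 28·7 + 2·7^2 = $24.
Since P = $17 < min AVC = $24, price fails to cover variable cost at any output.
The firm minimizes its loss by shutting down and losing only its fixed cost of $459.

Shut down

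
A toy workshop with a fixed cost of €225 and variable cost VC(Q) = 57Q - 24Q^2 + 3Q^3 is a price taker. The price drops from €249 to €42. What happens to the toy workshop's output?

MC = 57 - 48Q + 9Q^2; the shutdown threshold is min AVC = €9 (at Q = 4).
With P = €249 above the shutdown price, P = MC gives Q = 8.
At P = €42 ≥ min AVC, set P = MC: Q = 5. The firm stays open but cuts output.

Output falls from 8 to 5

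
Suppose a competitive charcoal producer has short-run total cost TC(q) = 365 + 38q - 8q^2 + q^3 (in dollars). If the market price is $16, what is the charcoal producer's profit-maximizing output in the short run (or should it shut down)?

Strip out fixed cost: VC = 38q - 8q^2 + q^3. Then AVC = 38 - 8q + q^2 and MC = 38 - 16q + 3q^2.
The AVC parabola has its vertex at q = 8/2 = 4, where AVC = 38 - 8·4 + 4^2 = $22.
P = $16 lies below min AVC = $22; no output level covers variable cost.
Shutting down limits the loss to fixed cost, $365.

Shut down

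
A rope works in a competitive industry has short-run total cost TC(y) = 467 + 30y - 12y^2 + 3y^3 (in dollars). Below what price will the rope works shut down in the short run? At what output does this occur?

$18 per unit, at y = 2

The shutdown price is the minimum of AVC. VC = 30y - 12y^2 + 3y^3, so AVC = 30 - 12y + 3y^2.
At the minimum of AVC, MC = AVC. MC = 30 - 24y + 9y^2; setting MC = AVC gives 6y^2 - 12y = 0, so y = 2. min AVC = 18.
For P < $18 the firm produces nothing.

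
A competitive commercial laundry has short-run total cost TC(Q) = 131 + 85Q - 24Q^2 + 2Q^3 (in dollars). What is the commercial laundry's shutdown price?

$13 per unit

The firm shuts down when price falls below the minimum of average variable cost. AVC = VC/Q = 85 - 24Q + 2Q^2.
dAVC/dQ = -24 + 4Q = 0 gives Q = 6. min AVC = 85 - 24·6 + 2·6^2 = 13.
The firm shuts down for any P below $13.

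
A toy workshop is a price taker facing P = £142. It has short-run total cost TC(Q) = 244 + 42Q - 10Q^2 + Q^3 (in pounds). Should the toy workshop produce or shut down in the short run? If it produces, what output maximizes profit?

Variable cost is VC = 42Q - 10Q^2 + Q^3, so AVC = VC/Q = 42 - 10Q + Q^2 and MC = dTC/dQ = 42 - 20Q + 3Q^2.
AVC is minimized where dAVC/dQ = -10 + 2Q = 0, at Q = 5; min AVC = 42 - 10·5 + 5^2 = £17.
Because £142 ≥ £17, revenue can cover variable cost; the firm operates.
P = MC gives -100 - 20Q + 3Q^2 = 0, with roots -10/3 and 10. Take the larger (rising MC): Q* = 10.
Check: AVC at Q = 10 is £42 ≤ P, so revenue covers variable cost.
Profit = P·Q − TC = 142·10 − 664 = £756.

Produce at Q = 10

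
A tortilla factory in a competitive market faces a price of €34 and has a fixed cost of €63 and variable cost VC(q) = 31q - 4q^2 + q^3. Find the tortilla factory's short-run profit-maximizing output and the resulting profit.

Profit = -€45 at q = 3

AVC = 31 - 4q + q^2; min AVC = €27 at q = 2. Since P = €34 ≥ min AVC, the firm produces.
With MC = 31 - 8q + 3q^2, P = MC on the upward-sloping part at q* = 3.
TR = 34·3 = 102. TC = 63 + 84 = 147. Profit = 102 − 147 = -€45.
By producing, the firm covers all variable cost plus €18 of fixed cost; shutting down would lose the full €63.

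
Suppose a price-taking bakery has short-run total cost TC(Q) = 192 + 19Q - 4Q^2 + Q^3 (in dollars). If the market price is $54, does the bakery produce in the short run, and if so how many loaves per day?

Strip out fixed cost: VC = 19Q - 4Q^2 + Q^3. Then AVC = 19 - 4Q + Q^2 and MC = 19 - 8Q + 3Q^2.
AVC is minimized where dAVC/dQ = -4 + 2Q = 0, at Q = 2; min AVC = 19 - 4·2 + 2^2 = $15.
Because $54 ≥ $15, revenue can cover variable cost; the firm operates.
Solving P = MC: -35 - 8Q + 3Q^2 = 0 ⇒ Q = -7/3 or 5. On the upward-sloping branch, Q* = 5.
Check: AVC at Q = 5 is $24 ≤ P, so revenue covers variable cost.
Profit = P·Q − TC = 54·5 − 312 = -$42, a loss, but smaller than the $192 fixed cost the firm would lose by shutting down.

Produce at Q = 5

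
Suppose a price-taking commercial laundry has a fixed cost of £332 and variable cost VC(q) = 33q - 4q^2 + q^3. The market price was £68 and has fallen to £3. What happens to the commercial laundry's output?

Output falls from 5 to 0 (the firm shuts down)

MC = 33 - 8q + 3q^2; the shutdown threshold is min AVC = £29 (at q = 2).
At P = £68 ≥ min AVC, set P = MC on the rising branch: q = 5.
At P = £3 < min AVC = £29, price no longer covers variable cost at any output, so the firm shuts down: q = 0.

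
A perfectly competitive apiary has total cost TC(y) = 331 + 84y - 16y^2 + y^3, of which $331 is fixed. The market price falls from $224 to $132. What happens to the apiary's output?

Output falls from 14 to 12

AVC = 84 - 16y + y^2, minimized at y = 8 where min AVC = $20. MC = 84 - 32y + 3y^2.
With P = $224 above the shutdown price, P = MC gives y = 14.
At P = $132 ≥ min AVC, set P = MC: y = 12. The firm stays open but cuts output.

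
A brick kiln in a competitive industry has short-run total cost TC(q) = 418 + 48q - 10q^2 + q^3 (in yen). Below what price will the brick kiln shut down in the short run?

¥23 per unit

Short-run supply begins at min AVC. From VC = 48q - 10q^2 + q^3, AVC = 48 - 10q + q^2.
dAVC/dq = -10 + 2q = 0 gives q = 5. min AVC = 48 - 10·5 + 5^2 = 23.
For P < ¥23 the firm produces nothing.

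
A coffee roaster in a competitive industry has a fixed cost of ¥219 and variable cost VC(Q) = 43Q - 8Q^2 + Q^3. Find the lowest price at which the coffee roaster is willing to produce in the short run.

The firm shuts down when price falls below the minimum of average variable cost. AVC = VC/Q = 43 - 8Q + Q^2.
At the minimum of AVC, MC = AVC. MC = 43 - 16Q + 3Q^2; setting MC = AVC gives 2Q^2 - 8Q = 0, so Q = 4. min AVC = 27.
So the shutdown price is ¥27.

¥27 per unit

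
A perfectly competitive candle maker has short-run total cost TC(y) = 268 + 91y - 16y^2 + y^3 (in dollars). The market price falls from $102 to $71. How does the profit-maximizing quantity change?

Output falls from 11 to 10

MC = 91 - 32y + 3y^2; the shutdown threshold is min AVC = $27 (at y = 8).
With P = $102 above the shutdown price, P = MC gives y = 11.
At P = $71 ≥ min AVC, set P = MC: y = 10. The firm stays open but cuts output.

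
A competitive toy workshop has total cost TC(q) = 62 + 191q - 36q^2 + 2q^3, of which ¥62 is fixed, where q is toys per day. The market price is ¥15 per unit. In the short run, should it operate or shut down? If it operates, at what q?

Shut down

From TC, MC = TC'(q) = 191 - 72q + 6q^2 and AVC = VC/q = 191 - 36q + 2q^2.
The AVC parabola has its vertex at q = 36/4 = 9, where AVC = 191 - 36·9 + 2·9^2 = ¥29.
Since P = ¥15 < min AVC = ¥29, price fails to cover variable cost at any output.
The firm minimizes its loss by shutting down and losing only its fixed cost of ¥62.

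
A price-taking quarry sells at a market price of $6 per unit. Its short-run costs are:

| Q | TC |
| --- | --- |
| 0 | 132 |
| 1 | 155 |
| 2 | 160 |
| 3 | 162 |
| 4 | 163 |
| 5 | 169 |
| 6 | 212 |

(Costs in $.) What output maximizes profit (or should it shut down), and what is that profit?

Tabulate TR − TC: Q=0: -132; Q=1: -149; Q=2: -148; Q=3: -144; Q=4: -139; Q=5: -139; Q=6: -176.
Profit is highest at Q = 0. Equivalently, the lowest AVC in the table is 37/5 ≈ $7.40 at Q = 5, and P = $6 falls below it — price never covers variable cost, so the firm shuts down and loses only its fixed cost.

Q = 0 (shut down); profit = -$132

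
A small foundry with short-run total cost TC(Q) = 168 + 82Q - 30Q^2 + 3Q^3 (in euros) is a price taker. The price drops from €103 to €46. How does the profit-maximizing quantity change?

Output falls from 7 to 6

AVC = 82 - 30Q + 3Q^2, minimized at Q = 5 where min AVC = €7. MC = 82 - 60Q + 9Q^2.
At P = €103 ≥ min AVC, set P = MC on the rising branch: Q = 7.
At P = €46 ≥ min AVC, set P = MC: Q = 6. The firm stays open but cuts output.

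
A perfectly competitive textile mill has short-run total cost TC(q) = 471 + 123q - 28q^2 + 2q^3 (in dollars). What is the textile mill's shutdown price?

Short-run supply begins at min AVC. From VC = 123q - 28q^2 + 2q^3, AVC = 123 - 28q + 2q^2.
At the minimum of AVC, MC = AVC. MC = 123 - 56q + 6q^2; setting MC = AVC gives 4q^2 - 28q = 0, so q = 7. min AVC = 25.
For P < $25 the firm produces nothing.

$25 per unit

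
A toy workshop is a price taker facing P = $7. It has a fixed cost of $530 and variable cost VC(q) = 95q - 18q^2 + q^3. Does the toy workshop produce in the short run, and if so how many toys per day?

Shut down

From TC, MC = TC'(q) = 95 - 36q + 3q^2 and AVC = VC/q = 95 - 18q + q^2.
AVC is minimized where dAVC/dq = -18 + 2q = 0, at q = 9; min AVC = 95 - 18·9 + 9^2 = $14.
Since P = $7 < min AVC = $14, price fails to cover variable cost at any output.
Shutting down limits the loss to fixed cost, $530.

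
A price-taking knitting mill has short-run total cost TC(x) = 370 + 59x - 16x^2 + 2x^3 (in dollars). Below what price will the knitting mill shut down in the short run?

$27 per unit

The shutdown price is the minimum of AVC. VC = 59x - 16x^2 + 2x^3, so AVC = 59 - 16x + 2x^2.
At the minimum of AVC, MC = AVC. MC = 59 - 32x + 6x^2; setting MC = AVC gives 4x^2 - 16x = 0, so x = 4. min AVC = 27.
The firm shuts down for any P below $27.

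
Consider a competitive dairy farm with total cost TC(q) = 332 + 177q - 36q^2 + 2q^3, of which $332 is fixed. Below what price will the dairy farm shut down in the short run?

Short-run supply begins at min AVC. From VC = 177q - 36q^2 + 2q^3, AVC = 177 - 36q + 2q^2.
At the minimum of AVC, MC = AVC. MC = 177 - 72q + 6q^2; setting MC = AVC gives 4q^2 - 36q = 0, so q = 9. min AVC = 15.
For P < $15 the firm produces nothing.

$15 per unit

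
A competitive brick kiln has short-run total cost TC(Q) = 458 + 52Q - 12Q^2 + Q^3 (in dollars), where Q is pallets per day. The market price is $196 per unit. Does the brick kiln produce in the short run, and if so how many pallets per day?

From TC, MC = TC'(Q) = 52 - 24Q + 3Q^2 and AVC = VC/Q = 52 - 12Q + Q^2.
AVC hits its minimum where MC = AVC, at Q = 6, giving min AVC = 52 - 12·6 + 6^2 = $16.
P = $196 exceeds min AVC = $16, so the firm stays open.
Set P = MC: 196 = 52 - 24Q + 3Q^2 → -144 - 24Q + 3Q^2 = 0. The roots are Q = -4 and Q = 12; the profit-maximizing output is on the rising part of MC, so Q* = 12.
Check: AVC at Q = 12 is $52 ≤ P, so revenue covers variable cost.
Profit = P·Q − TC = 196·12 − 1082 = $1270.

Produce at Q = 12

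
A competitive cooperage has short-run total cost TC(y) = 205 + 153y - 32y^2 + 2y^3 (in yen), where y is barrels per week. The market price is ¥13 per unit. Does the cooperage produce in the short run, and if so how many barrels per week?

Shut down

Strip out fixed cost: VC = 153y - 32y^2 + 2y^3. Then AVC = 153 - 32y + 2y^2 and MC = 153 - 64y + 6y^2.
AVC is minimized where dAVC/dy = -32 + 4y = 0, at y = 8; min AVC = 153 - 32·8 + 2·8^2 = ¥25.
Since P = ¥13 < min AVC = ¥25, price fails to cover variable cost at any output.
The firm minimizes its loss by shutting down and losing only its fixed cost of ¥205.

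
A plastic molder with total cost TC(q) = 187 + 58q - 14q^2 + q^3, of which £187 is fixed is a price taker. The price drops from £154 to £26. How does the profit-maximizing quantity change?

AVC = 58 - 14q + q^2, minimized at q = 7 where min AVC = £9. MC = 58 - 28q + 3q^2.
With P = £154 above the shutdown price, P = MC gives q = 12.
At P = £26 ≥ min AVC, set P = MC: q = 8. The firm stays open but cuts output.

Output falls from 12 to 8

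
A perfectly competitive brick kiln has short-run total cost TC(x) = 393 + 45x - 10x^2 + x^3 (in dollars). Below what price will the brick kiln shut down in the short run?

Short-run supply begins at min AVC. From VC = 45x - 10x^2 + x^3, AVC = 45 - 10x + x^2.
dAVC/dx = -10 + 2x = 0 gives x = 5. min AVC = 45 - 10·5 + 5^2 = 20.
For P < $20 the firm produces nothing.

$20 per unit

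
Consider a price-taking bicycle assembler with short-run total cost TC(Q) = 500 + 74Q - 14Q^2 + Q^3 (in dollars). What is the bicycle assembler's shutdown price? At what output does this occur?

Short-run supply begins at min AVC. From VC = 74Q - 14Q^2 + Q^3, AVC = 74 - 14Q + Q^2.
dAVC/dQ = -14 + 2Q = 0 gives Q = 7. min AVC = 74 - 14·7 + 7^2 = 25.
For P < $25 the firm produces nothing.

$25 per unit, at Q = 7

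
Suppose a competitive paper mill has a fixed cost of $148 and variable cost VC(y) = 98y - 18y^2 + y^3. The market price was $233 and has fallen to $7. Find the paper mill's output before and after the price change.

Output falls from 15 to 0 (the firm shuts down)

MC = 98 - 36y + 3y^2; the shutdown threshold is min AVC = $17 (at y = 9).
With P = $233 above the shutdown price, P = MC gives y = 15.
At P = $7 < min AVC = $17, price no longer covers variable cost at any output, so the firm shuts down: y = 0.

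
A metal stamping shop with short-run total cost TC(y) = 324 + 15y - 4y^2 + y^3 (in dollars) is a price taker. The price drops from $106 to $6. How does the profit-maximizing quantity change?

Output falls from 7 to 0 (the firm shuts down)

MC = 15 - 8y + 3y^2; the shutdown threshold is min AVC = $11 (at y = 2).
With P = $106 above the shutdown price, P = MC gives y = 7.
At P = $6 < min AVC = $11, price no longer covers variable cost at any output, so the firm shuts down: y = 0.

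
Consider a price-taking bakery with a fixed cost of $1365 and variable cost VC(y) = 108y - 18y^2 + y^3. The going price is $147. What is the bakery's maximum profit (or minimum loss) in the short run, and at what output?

Profit = -$13 at y = 13

AVC = 108 - 18y + y^2 has its minimum $27 at y = 9; price $147 clears that bar, so the firm operates.
MC = 108 - 36y + 3y^2. Setting P = MC and taking the root on the rising branch gives y* = 13.
TR = 147·13 = 1911. TC = 1365 + 559 = 1924. Profit = 1911 − 1924 = -$13.
Shutting down would mean losing the fixed cost of $1365, so operating at a loss of $13 is better by $1352.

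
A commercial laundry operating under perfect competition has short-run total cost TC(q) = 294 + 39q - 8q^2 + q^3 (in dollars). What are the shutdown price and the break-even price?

Shutdown price = $23; break-even price = $74

Shutdown price = min AVC. AVC = 39 - 8q + q^2, with vertex at q = 4 and minimum $23.
ATC = 294/q + 39 - 8q + q^2. Setting dATC/dq = −294/q^2 − 8 + 2q = 0 gives q = 7 (since 2·7^3 − 8·7^2 = 294).
min ATC = 294/7 + 39 − 8·7 + 7^2 = $74. That is the break-even price.
Between these two prices the firm operates at a loss; above $74 it earns a profit.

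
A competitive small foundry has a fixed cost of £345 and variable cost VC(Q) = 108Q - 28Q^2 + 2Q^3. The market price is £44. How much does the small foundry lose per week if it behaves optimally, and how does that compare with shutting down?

Profit = -£89 at Q = 8

AVC = 108 - 28Q + 2Q^2 has its minimum £10 at Q = 7; price £44 clears that bar, so the firm operates.
With MC = 108 - 56Q + 6Q^2, P = MC on the upward-sloping part at Q* = 8.
TR = 44·8 = 352. TC = 345 + 96 = 441. Profit = 352 − 441 = -£89.
That loss of £89 beats the £345 the firm would lose by shutting down; producing recovers £256 of fixed cost.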